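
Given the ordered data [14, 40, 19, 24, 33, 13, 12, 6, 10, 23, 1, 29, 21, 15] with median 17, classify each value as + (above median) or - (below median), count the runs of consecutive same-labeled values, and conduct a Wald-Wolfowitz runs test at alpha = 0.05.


Step 1: Compute median = 17; label A = above, B = below.
Labels in order: BAAAABBBBABAAB  (n_A = 7, n_B = 7)
Step 2: Count runs R = 7.
Step 3: Under H0 (random ordering), E[R] = 2*n_A*n_B/(n_A+n_B) + 1 = 2*7*7/14 + 1 = 8.0000.
        Var[R] = 2*n_A*n_B*(2*n_A*n_B - n_A - n_B) / ((n_A+n_B)^2 * (n_A+n_B-1)) = 8232/2548 = 3.2308.
        SD[R] = 1.7974.
Step 4: Continuity-corrected z = (R + 0.5 - E[R]) / SD[R] = (7 + 0.5 - 8.0000) / 1.7974 = -0.2782.
Step 5: Two-sided p-value via normal approximation = 2*(1 - Phi(|z|)) = 0.780879.
Step 6: alpha = 0.05. fail to reject H0.

R = 7, z = -0.2782, p = 0.780879, fail to reject H0.


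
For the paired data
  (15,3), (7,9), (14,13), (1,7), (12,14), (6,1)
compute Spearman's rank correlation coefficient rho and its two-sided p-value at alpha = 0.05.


Step 1: Rank x and y separately (midranks; no ties here).
rank(x): 15->6, 7->3, 14->5, 1->1, 12->4, 6->2
rank(y): 3->2, 9->4, 13->5, 7->3, 14->6, 1->1
Step 2: d_i = R_x(i) - R_y(i); compute d_i^2.
  (6-2)^2=16, (3-4)^2=1, (5-5)^2=0, (1-3)^2=4, (4-6)^2=4, (2-1)^2=1
sum(d^2) = 26.
Step 3: rho = 1 - 6*26 / (6*(6^2 - 1)) = 1 - 156/210 = 0.257143.
Step 4: Under H0, t = rho * sqrt((n-2)/(1-rho^2)) = 0.5322 ~ t(4).
Step 5: Two-sided p-value from the t-distribution with 4 df = 0.622787.
Step 6: alpha = 0.05. fail to reject H0.

rho = 0.2571, p = 0.622787, fail to reject H0 at alpha = 0.05.


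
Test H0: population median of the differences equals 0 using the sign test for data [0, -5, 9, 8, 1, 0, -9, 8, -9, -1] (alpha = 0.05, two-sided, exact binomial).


Step 1: Discard zero differences. Original n = 10; n_eff = number of nonzero differences = 8.
Nonzero differences (with sign): -5, +9, +8, +1, -9, +8, -9, -1
Step 2: Count signs: positive = 4, negative = 4.
Step 3: Under H0: P(positive) = 0.5, so the number of positives S ~ Bin(8, 0.5).
Step 4: Two-sided exact p-value = sum of Bin(8,0.5) probabilities at or below the observed probability = 1.000000.
Step 5: alpha = 0.05. fail to reject H0.

n_eff = 8, pos = 4, neg = 4, p = 1.000000, fail to reject H0.


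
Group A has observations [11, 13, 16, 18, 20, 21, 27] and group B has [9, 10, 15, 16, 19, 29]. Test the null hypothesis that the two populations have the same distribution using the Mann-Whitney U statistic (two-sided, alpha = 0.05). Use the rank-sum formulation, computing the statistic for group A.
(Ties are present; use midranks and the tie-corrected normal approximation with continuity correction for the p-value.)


Step 1: Combine and sort all 13 observations; assign midranks.
sorted (value, group): (9,Y), (10,Y), (11,X), (13,X), (15,Y), (16,X), (16,Y), (18,X), (19,Y), (20,X), (21,X), (27,X), (29,Y)
ranks: 9->1, 10->2, 11->3, 13->4, 15->5, 16->6.5, 16->6.5, 18->8, 19->9, 20->10, 21->11, 27->12, 29->13
Step 2: Rank sum for X: R1 = 3 + 4 + 6.5 + 8 + 10 + 11 + 12 = 54.5.
Step 3: U_X = R1 - n1(n1+1)/2 = 54.5 - 7*8/2 = 54.5 - 28 = 26.5.
       U_Y = n1*n2 - U_X = 42 - 26.5 = 15.5.
Step 4: Ties are present, so use the tie-corrected normal approximation (with continuity correction) for the p-value.
Step 5: p-value = 0.474443; compare to alpha = 0.05. fail to reject H0.

U_X = 26.5, p = 0.474443, fail to reject H0 at alpha = 0.05.


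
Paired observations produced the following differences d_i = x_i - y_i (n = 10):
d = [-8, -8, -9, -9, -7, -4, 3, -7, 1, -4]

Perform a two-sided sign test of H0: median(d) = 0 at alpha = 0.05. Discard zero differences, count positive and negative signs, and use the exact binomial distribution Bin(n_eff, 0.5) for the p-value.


Step 1: Discard zero differences. Original n = 10; n_eff = number of nonzero differences = 10.
Nonzero differences (with sign): -8, -8, -9, -9, -7, -4, +3, -7, +1, -4
Step 2: Count signs: positive = 2, negative = 8.
Step 3: Under H0: P(positive) = 0.5, so the number of positives S ~ Bin(10, 0.5).
Step 4: Two-sided exact p-value = sum of Bin(10,0.5) probabilities at or below the observed probability = 0.109375.
Step 5: alpha = 0.05. fail to reject H0.

n_eff = 10, pos = 2, neg = 8, p = 0.109375, fail to reject H0.


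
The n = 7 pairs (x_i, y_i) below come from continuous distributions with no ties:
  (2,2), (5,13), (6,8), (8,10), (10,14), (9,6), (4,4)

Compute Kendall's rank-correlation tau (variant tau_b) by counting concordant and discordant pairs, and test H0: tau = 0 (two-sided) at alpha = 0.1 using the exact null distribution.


Step 1: Enumerate the 21 unordered pairs (i,j) with i<j and classify each by sign(x_j-x_i) * sign(y_j-y_i).
  (1,2):dx=+3,dy=+11->C; (1,3):dx=+4,dy=+6->C; (1,4):dx=+6,dy=+8->C; (1,5):dx=+8,dy=+12->C
  (1,6):dx=+7,dy=+4->C; (1,7):dx=+2,dy=+2->C; (2,3):dx=+1,dy=-5->D; (2,4):dx=+3,dy=-3->D
  (2,5):dx=+5,dy=+1->C; (2,6):dx=+4,dy=-7->D; (2,7):dx=-1,dy=-9->C; (3,4):dx=+2,dy=+2->C
  (3,5):dx=+4,dy=+6->C; (3,6):dx=+3,dy=-2->D; (3,7):dx=-2,dy=-4->C; (4,5):dx=+2,dy=+4->C
  (4,6):dx=+1,dy=-4->D; (4,7):dx=-4,dy=-6->C; (5,6):dx=-1,dy=-8->C; (5,7):dx=-6,dy=-10->C
  (6,7):dx=-5,dy=-2->C
Step 2: C = 16, D = 5, total pairs = 21.
Step 3: tau = (C - D)/(n(n-1)/2) = (16 - 5)/21 = 0.523810.
Step 4: Exact two-sided p-value (enumerate n! = 5040 permutations of y under H0): p = 0.136111.
Step 5: alpha = 0.1. fail to reject H0.

tau_b = 0.5238 (C=16, D=5), p = 0.136111, fail to reject H0.


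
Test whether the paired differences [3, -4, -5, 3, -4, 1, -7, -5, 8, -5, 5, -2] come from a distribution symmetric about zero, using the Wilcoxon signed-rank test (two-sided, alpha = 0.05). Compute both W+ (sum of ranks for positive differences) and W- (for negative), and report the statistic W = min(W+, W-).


Step 1: Drop any zero differences (none here) and take |d_i|.
|d| = [3, 4, 5, 3, 4, 1, 7, 5, 8, 5, 5, 2]
Step 2: Midrank |d_i| (ties get averaged ranks).
ranks: |3|->3.5, |4|->5.5, |5|->8.5, |3|->3.5, |4|->5.5, |1|->1, |7|->11, |5|->8.5, |8|->12, |5|->8.5, |5|->8.5, |2|->2
Step 3: Attach original signs; sum ranks with positive sign and with negative sign.
W+ = 3.5 + 3.5 + 1 + 12 + 8.5 = 28.5
W- = 5.5 + 8.5 + 5.5 + 11 + 8.5 + 8.5 + 2 = 49.5
(Check: W+ + W- = 78 should equal n(n+1)/2 = 78.)
Step 4: Test statistic W = min(W+, W-) = 28.5.
Step 5: Ties in |d|, so use the tie-corrected normal approximation.
        E[W] = n(n+1)/4 = 12*13/4 = 39.
        Tie groups: |d|=3 (t=2), |d|=4 (t=2), |d|=5 (t=4); sum(t^3 - t) = 72.
        Var[W] = n(n+1)(2n+1)/24 - sum(t^3-t)/48 = 3900/24 - 72/48 = 161.
        z = (W - E[W]) / sqrt(Var[W]) = (28.5 - 39) / 12.6886 = -0.8275.
        Two-sided p = 2*Phi(z) = 0.407945.
Step 6: alpha = 0.05. fail to reject H0.

W+ = 28.5, W- = 49.5, W = min = 28.5, p = 0.407945, fail to reject H0.


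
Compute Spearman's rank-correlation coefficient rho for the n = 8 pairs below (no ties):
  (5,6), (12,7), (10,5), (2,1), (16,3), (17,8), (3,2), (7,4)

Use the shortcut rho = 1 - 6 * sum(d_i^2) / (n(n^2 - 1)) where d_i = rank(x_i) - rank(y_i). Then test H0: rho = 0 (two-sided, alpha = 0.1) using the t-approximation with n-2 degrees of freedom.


Step 1: Rank x and y separately (midranks; no ties here).
rank(x): 5->3, 12->6, 10->5, 2->1, 16->7, 17->8, 3->2, 7->4
rank(y): 6->6, 7->7, 5->5, 1->1, 3->3, 8->8, 2->2, 4->4
Step 2: d_i = R_x(i) - R_y(i); compute d_i^2.
  (3-6)^2=9, (6-7)^2=1, (5-5)^2=0, (1-1)^2=0, (7-3)^2=16, (8-8)^2=0, (2-2)^2=0, (4-4)^2=0
sum(d^2) = 26.
Step 3: rho = 1 - 6*26 / (8*(8^2 - 1)) = 1 - 156/504 = 0.690476.
Step 4: Under H0, t = rho * sqrt((n-2)/(1-rho^2)) = 2.3382 ~ t(6).
Step 5: Two-sided p-value from the t-distribution with 6 df = 0.057990.
Step 6: alpha = 0.1. reject H0.

rho = 0.6905, p = 0.057990, reject H0 at alpha = 0.1.


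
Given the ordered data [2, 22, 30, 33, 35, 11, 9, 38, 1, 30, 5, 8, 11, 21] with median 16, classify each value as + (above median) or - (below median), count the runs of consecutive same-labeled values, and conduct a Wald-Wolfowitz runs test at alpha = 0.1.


Step 1: Compute median = 16; label A = above, B = below.
Labels in order: BAAAABBABABBBA  (n_A = 7, n_B = 7)
Step 2: Count runs R = 8.
Step 3: Under H0 (random ordering), E[R] = 2*n_A*n_B/(n_A+n_B) + 1 = 2*7*7/14 + 1 = 8.0000.
        Var[R] = 2*n_A*n_B*(2*n_A*n_B - n_A - n_B) / ((n_A+n_B)^2 * (n_A+n_B-1)) = 8232/2548 = 3.2308.
        SD[R] = 1.7974.
Step 4: R = E[R], so z = 0 with no continuity correction.
Step 5: Two-sided p-value via normal approximation = 2*(1 - Phi(|z|)) = 1.000000.
Step 6: alpha = 0.1. fail to reject H0.

R = 8, z = 0.0000, p = 1.000000, fail to reject H0.


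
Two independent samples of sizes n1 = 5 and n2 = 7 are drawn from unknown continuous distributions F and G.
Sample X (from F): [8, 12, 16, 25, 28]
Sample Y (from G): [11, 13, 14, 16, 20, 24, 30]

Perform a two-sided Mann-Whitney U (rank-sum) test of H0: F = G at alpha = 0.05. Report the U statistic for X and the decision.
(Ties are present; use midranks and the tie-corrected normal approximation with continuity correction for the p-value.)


Step 1: Combine and sort all 12 observations; assign midranks.
sorted (value, group): (8,X), (11,Y), (12,X), (13,Y), (14,Y), (16,X), (16,Y), (20,Y), (24,Y), (25,X), (28,X), (30,Y)
ranks: 8->1, 11->2, 12->3, 13->4, 14->5, 16->6.5, 16->6.5, 20->8, 24->9, 25->10, 28->11, 30->12
Step 2: Rank sum for X: R1 = 1 + 3 + 6.5 + 10 + 11 = 31.5.
Step 3: U_X = R1 - n1(n1+1)/2 = 31.5 - 5*6/2 = 31.5 - 15 = 16.5.
       U_Y = n1*n2 - U_X = 35 - 16.5 = 18.5.
Step 4: Ties are present, so use the tie-corrected normal approximation (with continuity correction) for the p-value.
Step 5: p-value = 0.935170; compare to alpha = 0.05. fail to reject H0.

U_X = 16.5, p = 0.935170, fail to reject H0 at alpha = 0.05.


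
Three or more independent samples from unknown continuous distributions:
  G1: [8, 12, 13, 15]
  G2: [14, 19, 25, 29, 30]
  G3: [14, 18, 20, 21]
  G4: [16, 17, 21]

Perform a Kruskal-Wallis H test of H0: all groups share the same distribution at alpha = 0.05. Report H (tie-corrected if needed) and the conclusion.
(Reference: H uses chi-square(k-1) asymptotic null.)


Step 1: Combine all N = 16 observations and assign midranks.
sorted (value, group, rank): (8,G1,1), (12,G1,2), (13,G1,3), (14,G2,4.5), (14,G3,4.5), (15,G1,6), (16,G4,7), (17,G4,8), (18,G3,9), (19,G2,10), (20,G3,11), (21,G3,12.5), (21,G4,12.5), (25,G2,14), (29,G2,15), (30,G2,16)
Step 2: Sum ranks within each group.
R_1 = 12 (n_1 = 4)
R_2 = 59.5 (n_2 = 5)
R_3 = 37 (n_3 = 4)
R_4 = 27.5 (n_4 = 3)
Step 3: H = 12/(N(N+1)) * sum(R_i^2/n_i) - 3(N+1)
     = 12/(16*17) * (12^2/4 + 59.5^2/5 + 37^2/4 + 27.5^2/3) - 3*17
     = 0.044118 * 1338.38 - 51
     = 8.046324.
Step 4: Ties present; correction factor C = 1 - 12/(16^3 - 16) = 0.997059. Corrected H = 8.046324 / 0.997059 = 8.070059.
Step 5: Under H0, H ~ chi^2(3); p-value = 0.044586.
Step 6: alpha = 0.05. reject H0.

H = 8.0701, df = 3, p = 0.044586, reject H0.


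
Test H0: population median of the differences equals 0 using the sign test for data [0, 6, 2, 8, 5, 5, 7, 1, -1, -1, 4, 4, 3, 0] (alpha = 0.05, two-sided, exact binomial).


Step 1: Discard zero differences. Original n = 14; n_eff = number of nonzero differences = 12.
Nonzero differences (with sign): +6, +2, +8, +5, +5, +7, +1, -1, -1, +4, +4, +3
Step 2: Count signs: positive = 10, negative = 2.
Step 3: Under H0: P(positive) = 0.5, so the number of positives S ~ Bin(12, 0.5).
Step 4: Two-sided exact p-value = sum of Bin(12,0.5) probabilities at or below the observed probability = 0.038574.
Step 5: alpha = 0.05. reject H0.

n_eff = 12, pos = 10, neg = 2, p = 0.038574, reject H0.


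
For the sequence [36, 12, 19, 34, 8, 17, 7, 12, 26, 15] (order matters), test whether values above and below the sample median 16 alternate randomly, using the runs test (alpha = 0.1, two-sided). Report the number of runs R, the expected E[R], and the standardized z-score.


Step 1: Compute median = 16; label A = above, B = below.
Labels in order: ABAABABBAB  (n_A = 5, n_B = 5)
Step 2: Count runs R = 8.
Step 3: Under H0 (random ordering), E[R] = 2*n_A*n_B/(n_A+n_B) + 1 = 2*5*5/10 + 1 = 6.0000.
        Var[R] = 2*n_A*n_B*(2*n_A*n_B - n_A - n_B) / ((n_A+n_B)^2 * (n_A+n_B-1)) = 2000/900 = 2.2222.
        SD[R] = 1.4907.
Step 4: Continuity-corrected z = (R - 0.5 - E[R]) / SD[R] = (8 - 0.5 - 6.0000) / 1.4907 = 1.0062.
Step 5: Two-sided p-value via normal approximation = 2*(1 - Phi(|z|)) = 0.314305.
Step 6: alpha = 0.1. fail to reject H0.

R = 8, z = 1.0062, p = 0.314305, fail to reject H0.


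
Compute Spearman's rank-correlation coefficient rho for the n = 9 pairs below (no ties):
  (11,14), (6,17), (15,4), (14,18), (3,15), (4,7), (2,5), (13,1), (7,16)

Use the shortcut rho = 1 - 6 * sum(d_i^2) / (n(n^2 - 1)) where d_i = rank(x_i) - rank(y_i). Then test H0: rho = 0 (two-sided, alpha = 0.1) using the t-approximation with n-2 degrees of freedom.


Step 1: Rank x and y separately (midranks; no ties here).
rank(x): 11->6, 6->4, 15->9, 14->8, 3->2, 4->3, 2->1, 13->7, 7->5
rank(y): 14->5, 17->8, 4->2, 18->9, 15->6, 7->4, 5->3, 1->1, 16->7
Step 2: d_i = R_x(i) - R_y(i); compute d_i^2.
  (6-5)^2=1, (4-8)^2=16, (9-2)^2=49, (8-9)^2=1, (2-6)^2=16, (3-4)^2=1, (1-3)^2=4, (7-1)^2=36, (5-7)^2=4
sum(d^2) = 128.
Step 3: rho = 1 - 6*128 / (9*(9^2 - 1)) = 1 - 768/720 = -0.066667.
Step 4: Under H0, t = rho * sqrt((n-2)/(1-rho^2)) = -0.1768 ~ t(7).
Step 5: Two-sided p-value from the t-distribution with 7 df = 0.864690.
Step 6: alpha = 0.1. fail to reject H0.

rho = -0.0667, p = 0.864690, fail to reject H0 at alpha = 0.1.


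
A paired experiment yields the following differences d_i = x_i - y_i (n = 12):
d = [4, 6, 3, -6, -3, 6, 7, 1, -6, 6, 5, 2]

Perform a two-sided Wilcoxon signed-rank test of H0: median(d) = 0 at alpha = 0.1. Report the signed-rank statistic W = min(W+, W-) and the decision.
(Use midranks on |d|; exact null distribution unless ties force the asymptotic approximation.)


Step 1: Drop any zero differences (none here) and take |d_i|.
|d| = [4, 6, 3, 6, 3, 6, 7, 1, 6, 6, 5, 2]
Step 2: Midrank |d_i| (ties get averaged ranks).
ranks: |4|->5, |6|->9, |3|->3.5, |6|->9, |3|->3.5, |6|->9, |7|->12, |1|->1, |6|->9, |6|->9, |5|->6, |2|->2
Step 3: Attach original signs; sum ranks with positive sign and with negative sign.
W+ = 5 + 9 + 3.5 + 9 + 12 + 1 + 9 + 6 + 2 = 56.5
W- = 9 + 3.5 + 9 = 21.5
(Check: W+ + W- = 78 should equal n(n+1)/2 = 78.)
Step 4: Test statistic W = min(W+, W-) = 21.5.
Step 5: Ties in |d|, so use the tie-corrected normal approximation.
        E[W] = n(n+1)/4 = 12*13/4 = 39.
        Tie groups: |d|=3 (t=2), |d|=6 (t=5); sum(t^3 - t) = 126.
        Var[W] = n(n+1)(2n+1)/24 - sum(t^3-t)/48 = 3900/24 - 126/48 = 159.875.
        z = (W - E[W]) / sqrt(Var[W]) = (21.5 - 39) / 12.6442 = -1.3840.
        Two-sided p = 2*Phi(z) = 0.166347.
Step 6: alpha = 0.1. fail to reject H0.

W+ = 56.5, W- = 21.5, W = min = 21.5, p = 0.166347, fail to reject H0.


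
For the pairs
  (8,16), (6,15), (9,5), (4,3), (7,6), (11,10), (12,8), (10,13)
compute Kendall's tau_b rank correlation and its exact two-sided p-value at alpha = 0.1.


Step 1: Enumerate the 28 unordered pairs (i,j) with i<j and classify each by sign(x_j-x_i) * sign(y_j-y_i).
  (1,2):dx=-2,dy=-1->C; (1,3):dx=+1,dy=-11->D; (1,4):dx=-4,dy=-13->C; (1,5):dx=-1,dy=-10->C
  (1,6):dx=+3,dy=-6->D; (1,7):dx=+4,dy=-8->D; (1,8):dx=+2,dy=-3->D; (2,3):dx=+3,dy=-10->D
  (2,4):dx=-2,dy=-12->C; (2,5):dx=+1,dy=-9->D; (2,6):dx=+5,dy=-5->D; (2,7):dx=+6,dy=-7->D
  (2,8):dx=+4,dy=-2->D; (3,4):dx=-5,dy=-2->C; (3,5):dx=-2,dy=+1->D; (3,6):dx=+2,dy=+5->C
  (3,7):dx=+3,dy=+3->C; (3,8):dx=+1,dy=+8->C; (4,5):dx=+3,dy=+3->C; (4,6):dx=+7,dy=+7->C
  (4,7):dx=+8,dy=+5->C; (4,8):dx=+6,dy=+10->C; (5,6):dx=+4,dy=+4->C; (5,7):dx=+5,dy=+2->C
  (5,8):dx=+3,dy=+7->C; (6,7):dx=+1,dy=-2->D; (6,8):dx=-1,dy=+3->D; (7,8):dx=-2,dy=+5->D
Step 2: C = 15, D = 13, total pairs = 28.
Step 3: tau = (C - D)/(n(n-1)/2) = (15 - 13)/28 = 0.071429.
Step 4: Exact two-sided p-value (enumerate n! = 40320 permutations of y under H0): p = 0.904861.
Step 5: alpha = 0.1. fail to reject H0.

tau_b = 0.0714 (C=15, D=13), p = 0.904861, fail to reject H0.


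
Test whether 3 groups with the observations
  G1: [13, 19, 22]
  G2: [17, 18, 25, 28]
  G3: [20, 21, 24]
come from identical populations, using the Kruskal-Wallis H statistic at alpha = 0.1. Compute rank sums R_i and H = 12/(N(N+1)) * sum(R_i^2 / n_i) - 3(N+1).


Step 1: Combine all N = 10 observations and assign midranks.
sorted (value, group, rank): (13,G1,1), (17,G2,2), (18,G2,3), (19,G1,4), (20,G3,5), (21,G3,6), (22,G1,7), (24,G3,8), (25,G2,9), (28,G2,10)
Step 2: Sum ranks within each group.
R_1 = 12 (n_1 = 3)
R_2 = 24 (n_2 = 4)
R_3 = 19 (n_3 = 3)
Step 3: H = 12/(N(N+1)) * sum(R_i^2/n_i) - 3(N+1)
     = 12/(10*11) * (12^2/3 + 24^2/4 + 19^2/3) - 3*11
     = 0.109091 * 312.333 - 33
     = 1.072727.
Step 4: No ties, so H is used without correction.
Step 5: Under H0, H ~ chi^2(2); p-value = 0.584871.
Step 6: alpha = 0.1. fail to reject H0.

H = 1.0727, df = 2, p = 0.584871, fail to reject H0.


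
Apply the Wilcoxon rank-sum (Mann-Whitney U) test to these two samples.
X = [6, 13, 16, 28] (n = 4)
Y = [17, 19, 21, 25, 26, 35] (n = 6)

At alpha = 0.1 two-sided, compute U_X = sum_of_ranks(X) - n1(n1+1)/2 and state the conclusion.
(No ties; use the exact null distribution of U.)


Step 1: Combine and sort all 10 observations; assign midranks.
sorted (value, group): (6,X), (13,X), (16,X), (17,Y), (19,Y), (21,Y), (25,Y), (26,Y), (28,X), (35,Y)
ranks: 6->1, 13->2, 16->3, 17->4, 19->5, 21->6, 25->7, 26->8, 28->9, 35->10
Step 2: Rank sum for X: R1 = 1 + 2 + 3 + 9 = 15.
Step 3: U_X = R1 - n1(n1+1)/2 = 15 - 4*5/2 = 15 - 10 = 5.
       U_Y = n1*n2 - U_X = 24 - 5 = 19.
Step 4: No ties, so the exact null distribution of U (based on enumerating the C(10,4) = 210 equally likely rank assignments) gives the two-sided p-value.
Step 5: p-value = 0.171429; compare to alpha = 0.1. fail to reject H0.

U_X = 5, p = 0.171429, fail to reject H0 at alpha = 0.1.


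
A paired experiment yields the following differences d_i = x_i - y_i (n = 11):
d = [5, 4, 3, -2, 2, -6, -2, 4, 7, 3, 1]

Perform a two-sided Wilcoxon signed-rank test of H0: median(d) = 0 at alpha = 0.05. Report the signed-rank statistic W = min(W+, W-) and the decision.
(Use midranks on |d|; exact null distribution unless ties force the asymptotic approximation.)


Step 1: Drop any zero differences (none here) and take |d_i|.
|d| = [5, 4, 3, 2, 2, 6, 2, 4, 7, 3, 1]
Step 2: Midrank |d_i| (ties get averaged ranks).
ranks: |5|->9, |4|->7.5, |3|->5.5, |2|->3, |2|->3, |6|->10, |2|->3, |4|->7.5, |7|->11, |3|->5.5, |1|->1
Step 3: Attach original signs; sum ranks with positive sign and with negative sign.
W+ = 9 + 7.5 + 5.5 + 3 + 7.5 + 11 + 5.5 + 1 = 50
W- = 3 + 10 + 3 = 16
(Check: W+ + W- = 66 should equal n(n+1)/2 = 66.)
Step 4: Test statistic W = min(W+, W-) = 16.
Step 5: Ties in |d|, so use the tie-corrected normal approximation.
        E[W] = n(n+1)/4 = 11*12/4 = 33.
        Tie groups: |d|=2 (t=3), |d|=3 (t=2), |d|=4 (t=2); sum(t^3 - t) = 36.
        Var[W] = n(n+1)(2n+1)/24 - sum(t^3-t)/48 = 3036/24 - 36/48 = 125.75.
        z = (W - E[W]) / sqrt(Var[W]) = (16 - 33) / 11.2138 = -1.5160.
        Two-sided p = 2*Phi(z) = 0.129523.
Step 6: alpha = 0.05. fail to reject H0.

W+ = 50, W- = 16, W = min = 16, p = 0.129523, fail to reject H0.


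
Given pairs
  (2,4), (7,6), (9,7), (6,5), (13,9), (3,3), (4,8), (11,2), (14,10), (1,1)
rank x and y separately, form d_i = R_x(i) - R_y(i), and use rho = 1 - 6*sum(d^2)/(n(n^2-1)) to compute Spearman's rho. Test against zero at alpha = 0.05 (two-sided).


Step 1: Rank x and y separately (midranks; no ties here).
rank(x): 2->2, 7->6, 9->7, 6->5, 13->9, 3->3, 4->4, 11->8, 14->10, 1->1
rank(y): 4->4, 6->6, 7->7, 5->5, 9->9, 3->3, 8->8, 2->2, 10->10, 1->1
Step 2: d_i = R_x(i) - R_y(i); compute d_i^2.
  (2-4)^2=4, (6-6)^2=0, (7-7)^2=0, (5-5)^2=0, (9-9)^2=0, (3-3)^2=0, (4-8)^2=16, (8-2)^2=36, (10-10)^2=0, (1-1)^2=0
sum(d^2) = 56.
Step 3: rho = 1 - 6*56 / (10*(10^2 - 1)) = 1 - 336/990 = 0.660606.
Step 4: Under H0, t = rho * sqrt((n-2)/(1-rho^2)) = 2.4889 ~ t(8).
Step 5: Two-sided p-value from the t-distribution with 8 df = 0.037588.
Step 6: alpha = 0.05. reject H0.

rho = 0.6606, p = 0.037588, reject H0 at alpha = 0.05.


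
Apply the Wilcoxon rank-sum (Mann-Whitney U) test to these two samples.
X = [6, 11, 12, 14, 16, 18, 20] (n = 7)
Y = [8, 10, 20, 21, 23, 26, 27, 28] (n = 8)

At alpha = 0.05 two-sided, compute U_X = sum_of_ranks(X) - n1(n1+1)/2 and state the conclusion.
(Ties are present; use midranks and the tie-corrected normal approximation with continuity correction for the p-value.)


Step 1: Combine and sort all 15 observations; assign midranks.
sorted (value, group): (6,X), (8,Y), (10,Y), (11,X), (12,X), (14,X), (16,X), (18,X), (20,X), (20,Y), (21,Y), (23,Y), (26,Y), (27,Y), (28,Y)
ranks: 6->1, 8->2, 10->3, 11->4, 12->5, 14->6, 16->7, 18->8, 20->9.5, 20->9.5, 21->11, 23->12, 26->13, 27->14, 28->15
Step 2: Rank sum for X: R1 = 1 + 4 + 5 + 6 + 7 + 8 + 9.5 = 40.5.
Step 3: U_X = R1 - n1(n1+1)/2 = 40.5 - 7*8/2 = 40.5 - 28 = 12.5.
       U_Y = n1*n2 - U_X = 56 - 12.5 = 43.5.
Step 4: Ties are present, so use the tie-corrected normal approximation (with continuity correction) for the p-value.
Step 5: p-value = 0.082305; compare to alpha = 0.05. fail to reject H0.

U_X = 12.5, p = 0.082305, fail to reject H0 at alpha = 0.05.


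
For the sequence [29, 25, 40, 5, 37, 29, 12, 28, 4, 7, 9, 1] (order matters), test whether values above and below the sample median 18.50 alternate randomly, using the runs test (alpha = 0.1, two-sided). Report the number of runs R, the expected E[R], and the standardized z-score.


Step 1: Compute median = 18.50; label A = above, B = below.
Labels in order: AAABAABABBBB  (n_A = 6, n_B = 6)
Step 2: Count runs R = 6.
Step 3: Under H0 (random ordering), E[R] = 2*n_A*n_B/(n_A+n_B) + 1 = 2*6*6/12 + 1 = 7.0000.
        Var[R] = 2*n_A*n_B*(2*n_A*n_B - n_A - n_B) / ((n_A+n_B)^2 * (n_A+n_B-1)) = 4320/1584 = 2.7273.
        SD[R] = 1.6514.
Step 4: Continuity-corrected z = (R + 0.5 - E[R]) / SD[R] = (6 + 0.5 - 7.0000) / 1.6514 = -0.3028.
Step 5: Two-sided p-value via normal approximation = 2*(1 - Phi(|z|)) = 0.762069.
Step 6: alpha = 0.1. fail to reject H0.

R = 6, z = -0.3028, p = 0.762069, fail to reject H0.


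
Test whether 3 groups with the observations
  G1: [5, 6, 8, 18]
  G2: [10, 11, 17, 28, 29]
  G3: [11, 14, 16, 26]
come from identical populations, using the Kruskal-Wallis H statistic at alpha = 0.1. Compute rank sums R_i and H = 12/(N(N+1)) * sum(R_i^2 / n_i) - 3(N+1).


Step 1: Combine all N = 13 observations and assign midranks.
sorted (value, group, rank): (5,G1,1), (6,G1,2), (8,G1,3), (10,G2,4), (11,G2,5.5), (11,G3,5.5), (14,G3,7), (16,G3,8), (17,G2,9), (18,G1,10), (26,G3,11), (28,G2,12), (29,G2,13)
Step 2: Sum ranks within each group.
R_1 = 16 (n_1 = 4)
R_2 = 43.5 (n_2 = 5)
R_3 = 31.5 (n_3 = 4)
Step 3: H = 12/(N(N+1)) * sum(R_i^2/n_i) - 3(N+1)
     = 12/(13*14) * (16^2/4 + 43.5^2/5 + 31.5^2/4) - 3*14
     = 0.065934 * 690.513 - 42
     = 3.528297.
Step 4: Ties present; correction factor C = 1 - 6/(13^3 - 13) = 0.997253. Corrected H = 3.528297 / 0.997253 = 3.538017.
Step 5: Under H0, H ~ chi^2(2); p-value = 0.170502.
Step 6: alpha = 0.1. fail to reject H0.

H = 3.5380, df = 2, p = 0.170502, fail to reject H0.


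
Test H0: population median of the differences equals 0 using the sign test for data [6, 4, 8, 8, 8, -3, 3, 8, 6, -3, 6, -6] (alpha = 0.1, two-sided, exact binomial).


Step 1: Discard zero differences. Original n = 12; n_eff = number of nonzero differences = 12.
Nonzero differences (with sign): +6, +4, +8, +8, +8, -3, +3, +8, +6, -3, +6, -6
Step 2: Count signs: positive = 9, negative = 3.
Step 3: Under H0: P(positive) = 0.5, so the number of positives S ~ Bin(12, 0.5).
Step 4: Two-sided exact p-value = sum of Bin(12,0.5) probabilities at or below the observed probability = 0.145996.
Step 5: alpha = 0.1. fail to reject H0.

n_eff = 12, pos = 9, neg = 3, p = 0.145996, fail to reject H0.


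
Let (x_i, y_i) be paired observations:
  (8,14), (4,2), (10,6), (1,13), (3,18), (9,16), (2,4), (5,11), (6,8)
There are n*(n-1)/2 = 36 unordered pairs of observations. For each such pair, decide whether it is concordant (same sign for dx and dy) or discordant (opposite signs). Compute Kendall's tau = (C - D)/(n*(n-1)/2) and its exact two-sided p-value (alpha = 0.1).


Step 1: Enumerate the 36 unordered pairs (i,j) with i<j and classify each by sign(x_j-x_i) * sign(y_j-y_i).
  (1,2):dx=-4,dy=-12->C; (1,3):dx=+2,dy=-8->D; (1,4):dx=-7,dy=-1->C; (1,5):dx=-5,dy=+4->D
  (1,6):dx=+1,dy=+2->C; (1,7):dx=-6,dy=-10->C; (1,8):dx=-3,dy=-3->C; (1,9):dx=-2,dy=-6->C
  (2,3):dx=+6,dy=+4->C; (2,4):dx=-3,dy=+11->D; (2,5):dx=-1,dy=+16->D; (2,6):dx=+5,dy=+14->C
  (2,7):dx=-2,dy=+2->D; (2,8):dx=+1,dy=+9->C; (2,9):dx=+2,dy=+6->C; (3,4):dx=-9,dy=+7->D
  (3,5):dx=-7,dy=+12->D; (3,6):dx=-1,dy=+10->D; (3,7):dx=-8,dy=-2->C; (3,8):dx=-5,dy=+5->D
  (3,9):dx=-4,dy=+2->D; (4,5):dx=+2,dy=+5->C; (4,6):dx=+8,dy=+3->C; (4,7):dx=+1,dy=-9->D
  (4,8):dx=+4,dy=-2->D; (4,9):dx=+5,dy=-5->D; (5,6):dx=+6,dy=-2->D; (5,7):dx=-1,dy=-14->C
  (5,8):dx=+2,dy=-7->D; (5,9):dx=+3,dy=-10->D; (6,7):dx=-7,dy=-12->C; (6,8):dx=-4,dy=-5->C
  (6,9):dx=-3,dy=-8->C; (7,8):dx=+3,dy=+7->C; (7,9):dx=+4,dy=+4->C; (8,9):dx=+1,dy=-3->D
Step 2: C = 19, D = 17, total pairs = 36.
Step 3: tau = (C - D)/(n(n-1)/2) = (19 - 17)/36 = 0.055556.
Step 4: Exact two-sided p-value (enumerate n! = 362880 permutations of y under H0): p = 0.919455.
Step 5: alpha = 0.1. fail to reject H0.

tau_b = 0.0556 (C=19, D=17), p = 0.919455, fail to reject H0.


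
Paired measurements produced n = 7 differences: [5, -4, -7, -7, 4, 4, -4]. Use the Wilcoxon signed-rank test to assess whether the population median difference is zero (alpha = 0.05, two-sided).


Step 1: Drop any zero differences (none here) and take |d_i|.
|d| = [5, 4, 7, 7, 4, 4, 4]
Step 2: Midrank |d_i| (ties get averaged ranks).
ranks: |5|->5, |4|->2.5, |7|->6.5, |7|->6.5, |4|->2.5, |4|->2.5, |4|->2.5
Step 3: Attach original signs; sum ranks with positive sign and with negative sign.
W+ = 5 + 2.5 + 2.5 = 10
W- = 2.5 + 6.5 + 6.5 + 2.5 = 18
(Check: W+ + W- = 28 should equal n(n+1)/2 = 28.)
Step 4: Test statistic W = min(W+, W-) = 10.
Step 5: Ties in |d|, so use the tie-corrected normal approximation.
        E[W] = n(n+1)/4 = 7*8/4 = 14.
        Tie groups: |d|=4 (t=4), |d|=7 (t=2); sum(t^3 - t) = 66.
        Var[W] = n(n+1)(2n+1)/24 - sum(t^3-t)/48 = 840/24 - 66/48 = 33.625.
        z = (W - E[W]) / sqrt(Var[W]) = (10 - 14) / 5.7987 = -0.6898.
        Two-sided p = 2*Phi(z) = 0.490314.
Step 6: alpha = 0.05. fail to reject H0.

W+ = 10, W- = 18, W = min = 10, p = 0.490314, fail to reject H0.


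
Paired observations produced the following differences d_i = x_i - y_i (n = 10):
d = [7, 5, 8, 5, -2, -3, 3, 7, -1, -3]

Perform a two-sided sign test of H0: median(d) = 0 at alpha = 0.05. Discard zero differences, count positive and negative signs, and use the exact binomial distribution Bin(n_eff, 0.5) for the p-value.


Step 1: Discard zero differences. Original n = 10; n_eff = number of nonzero differences = 10.
Nonzero differences (with sign): +7, +5, +8, +5, -2, -3, +3, +7, -1, -3
Step 2: Count signs: positive = 6, negative = 4.
Step 3: Under H0: P(positive) = 0.5, so the number of positives S ~ Bin(10, 0.5).
Step 4: Two-sided exact p-value = sum of Bin(10,0.5) probabilities at or below the observed probability = 0.753906.
Step 5: alpha = 0.05. fail to reject H0.

n_eff = 10, pos = 6, neg = 4, p = 0.753906, fail to reject H0.


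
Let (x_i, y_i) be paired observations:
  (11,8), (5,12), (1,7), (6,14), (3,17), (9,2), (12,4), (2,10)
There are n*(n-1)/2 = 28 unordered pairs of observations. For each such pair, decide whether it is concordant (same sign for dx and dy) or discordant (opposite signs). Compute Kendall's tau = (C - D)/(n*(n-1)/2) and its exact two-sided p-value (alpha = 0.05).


Step 1: Enumerate the 28 unordered pairs (i,j) with i<j and classify each by sign(x_j-x_i) * sign(y_j-y_i).
  (1,2):dx=-6,dy=+4->D; (1,3):dx=-10,dy=-1->C; (1,4):dx=-5,dy=+6->D; (1,5):dx=-8,dy=+9->D
  (1,6):dx=-2,dy=-6->C; (1,7):dx=+1,dy=-4->D; (1,8):dx=-9,dy=+2->D; (2,3):dx=-4,dy=-5->C
  (2,4):dx=+1,dy=+2->C; (2,5):dx=-2,dy=+5->D; (2,6):dx=+4,dy=-10->D; (2,7):dx=+7,dy=-8->D
  (2,8):dx=-3,dy=-2->C; (3,4):dx=+5,dy=+7->C; (3,5):dx=+2,dy=+10->C; (3,6):dx=+8,dy=-5->D
  (3,7):dx=+11,dy=-3->D; (3,8):dx=+1,dy=+3->C; (4,5):dx=-3,dy=+3->D; (4,6):dx=+3,dy=-12->D
  (4,7):dx=+6,dy=-10->D; (4,8):dx=-4,dy=-4->C; (5,6):dx=+6,dy=-15->D; (5,7):dx=+9,dy=-13->D
  (5,8):dx=-1,dy=-7->C; (6,7):dx=+3,dy=+2->C; (6,8):dx=-7,dy=+8->D; (7,8):dx=-10,dy=+6->D
Step 2: C = 11, D = 17, total pairs = 28.
Step 3: tau = (C - D)/(n(n-1)/2) = (11 - 17)/28 = -0.214286.
Step 4: Exact two-sided p-value (enumerate n! = 40320 permutations of y under H0): p = 0.548413.
Step 5: alpha = 0.05. fail to reject H0.

tau_b = -0.2143 (C=11, D=17), p = 0.548413, fail to reject H0.


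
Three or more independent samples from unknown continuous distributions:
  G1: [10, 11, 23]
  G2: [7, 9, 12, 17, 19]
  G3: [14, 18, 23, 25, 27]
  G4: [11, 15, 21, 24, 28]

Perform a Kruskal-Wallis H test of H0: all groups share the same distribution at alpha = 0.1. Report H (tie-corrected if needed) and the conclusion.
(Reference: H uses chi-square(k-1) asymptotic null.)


Step 1: Combine all N = 18 observations and assign midranks.
sorted (value, group, rank): (7,G2,1), (9,G2,2), (10,G1,3), (11,G1,4.5), (11,G4,4.5), (12,G2,6), (14,G3,7), (15,G4,8), (17,G2,9), (18,G3,10), (19,G2,11), (21,G4,12), (23,G1,13.5), (23,G3,13.5), (24,G4,15), (25,G3,16), (27,G3,17), (28,G4,18)
Step 2: Sum ranks within each group.
R_1 = 21 (n_1 = 3)
R_2 = 29 (n_2 = 5)
R_3 = 63.5 (n_3 = 5)
R_4 = 57.5 (n_4 = 5)
Step 3: H = 12/(N(N+1)) * sum(R_i^2/n_i) - 3(N+1)
     = 12/(18*19) * (21^2/3 + 29^2/5 + 63.5^2/5 + 57.5^2/5) - 3*19
     = 0.035088 * 1782.9 - 57
     = 5.557895.
Step 4: Ties present; correction factor C = 1 - 12/(18^3 - 18) = 0.997936. Corrected H = 5.557895 / 0.997936 = 5.569390.
Step 5: Under H0, H ~ chi^2(3); p-value = 0.134547.
Step 6: alpha = 0.1. fail to reject H0.

H = 5.5694, df = 3, p = 0.134547, fail to reject H0.


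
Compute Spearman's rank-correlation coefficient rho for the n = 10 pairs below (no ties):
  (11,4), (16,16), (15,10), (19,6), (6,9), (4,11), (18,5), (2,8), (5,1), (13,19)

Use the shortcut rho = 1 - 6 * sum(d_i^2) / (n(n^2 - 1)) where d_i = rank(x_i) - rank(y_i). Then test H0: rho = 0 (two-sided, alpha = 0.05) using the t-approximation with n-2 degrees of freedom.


Step 1: Rank x and y separately (midranks; no ties here).
rank(x): 11->5, 16->8, 15->7, 19->10, 6->4, 4->2, 18->9, 2->1, 5->3, 13->6
rank(y): 4->2, 16->9, 10->7, 6->4, 9->6, 11->8, 5->3, 8->5, 1->1, 19->10
Step 2: d_i = R_x(i) - R_y(i); compute d_i^2.
  (5-2)^2=9, (8-9)^2=1, (7-7)^2=0, (10-4)^2=36, (4-6)^2=4, (2-8)^2=36, (9-3)^2=36, (1-5)^2=16, (3-1)^2=4, (6-10)^2=16
sum(d^2) = 158.
Step 3: rho = 1 - 6*158 / (10*(10^2 - 1)) = 1 - 948/990 = 0.042424.
Step 4: Under H0, t = rho * sqrt((n-2)/(1-rho^2)) = 0.1201 ~ t(8).
Step 5: Two-sided p-value from the t-distribution with 8 df = 0.907364.
Step 6: alpha = 0.05. fail to reject H0.

rho = 0.0424, p = 0.907364, fail to reject H0 at alpha = 0.05.


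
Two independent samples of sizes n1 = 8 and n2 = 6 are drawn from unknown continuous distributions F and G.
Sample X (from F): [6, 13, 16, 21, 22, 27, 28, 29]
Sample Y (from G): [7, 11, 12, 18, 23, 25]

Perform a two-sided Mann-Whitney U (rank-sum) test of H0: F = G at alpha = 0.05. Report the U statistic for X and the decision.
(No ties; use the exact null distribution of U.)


Step 1: Combine and sort all 14 observations; assign midranks.
sorted (value, group): (6,X), (7,Y), (11,Y), (12,Y), (13,X), (16,X), (18,Y), (21,X), (22,X), (23,Y), (25,Y), (27,X), (28,X), (29,X)
ranks: 6->1, 7->2, 11->3, 12->4, 13->5, 16->6, 18->7, 21->8, 22->9, 23->10, 25->11, 27->12, 28->13, 29->14
Step 2: Rank sum for X: R1 = 1 + 5 + 6 + 8 + 9 + 12 + 13 + 14 = 68.
Step 3: U_X = R1 - n1(n1+1)/2 = 68 - 8*9/2 = 68 - 36 = 32.
       U_Y = n1*n2 - U_X = 48 - 32 = 16.
Step 4: No ties, so the exact null distribution of U (based on enumerating the C(14,8) = 3003 equally likely rank assignments) gives the two-sided p-value.
Step 5: p-value = 0.344988; compare to alpha = 0.05. fail to reject H0.

U_X = 32, p = 0.344988, fail to reject H0 at alpha = 0.05.


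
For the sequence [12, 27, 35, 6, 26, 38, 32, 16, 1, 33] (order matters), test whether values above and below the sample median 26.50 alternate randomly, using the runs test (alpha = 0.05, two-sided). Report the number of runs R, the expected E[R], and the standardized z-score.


Step 1: Compute median = 26.50; label A = above, B = below.
Labels in order: BAABBAABBA  (n_A = 5, n_B = 5)
Step 2: Count runs R = 6.
Step 3: Under H0 (random ordering), E[R] = 2*n_A*n_B/(n_A+n_B) + 1 = 2*5*5/10 + 1 = 6.0000.
        Var[R] = 2*n_A*n_B*(2*n_A*n_B - n_A - n_B) / ((n_A+n_B)^2 * (n_A+n_B-1)) = 2000/900 = 2.2222.
        SD[R] = 1.4907.
Step 4: R = E[R], so z = 0 with no continuity correction.
Step 5: Two-sided p-value via normal approximation = 2*(1 - Phi(|z|)) = 1.000000.
Step 6: alpha = 0.05. fail to reject H0.

R = 6, z = 0.0000, p = 1.000000, fail to reject H0.


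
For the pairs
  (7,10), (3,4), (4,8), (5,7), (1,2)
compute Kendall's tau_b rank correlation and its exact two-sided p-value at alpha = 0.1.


Step 1: Enumerate the 10 unordered pairs (i,j) with i<j and classify each by sign(x_j-x_i) * sign(y_j-y_i).
  (1,2):dx=-4,dy=-6->C; (1,3):dx=-3,dy=-2->C; (1,4):dx=-2,dy=-3->C; (1,5):dx=-6,dy=-8->C
  (2,3):dx=+1,dy=+4->C; (2,4):dx=+2,dy=+3->C; (2,5):dx=-2,dy=-2->C; (3,4):dx=+1,dy=-1->D
  (3,5):dx=-3,dy=-6->C; (4,5):dx=-4,dy=-5->C
Step 2: C = 9, D = 1, total pairs = 10.
Step 3: tau = (C - D)/(n(n-1)/2) = (9 - 1)/10 = 0.800000.
Step 4: Exact two-sided p-value (enumerate n! = 120 permutations of y under H0): p = 0.083333.
Step 5: alpha = 0.1. reject H0.

tau_b = 0.8000 (C=9, D=1), p = 0.083333, reject H0.


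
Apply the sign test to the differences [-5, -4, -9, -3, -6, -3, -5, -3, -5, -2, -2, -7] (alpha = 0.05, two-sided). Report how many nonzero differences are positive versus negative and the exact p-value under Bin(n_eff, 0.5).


Step 1: Discard zero differences. Original n = 12; n_eff = number of nonzero differences = 12.
Nonzero differences (with sign): -5, -4, -9, -3, -6, -3, -5, -3, -5, -2, -2, -7
Step 2: Count signs: positive = 0, negative = 12.
Step 3: Under H0: P(positive) = 0.5, so the number of positives S ~ Bin(12, 0.5).
Step 4: Two-sided exact p-value = sum of Bin(12,0.5) probabilities at or below the observed probability = 0.000488.
Step 5: alpha = 0.05. reject H0.

n_eff = 12, pos = 0, neg = 12, p = 0.000488, reject H0.


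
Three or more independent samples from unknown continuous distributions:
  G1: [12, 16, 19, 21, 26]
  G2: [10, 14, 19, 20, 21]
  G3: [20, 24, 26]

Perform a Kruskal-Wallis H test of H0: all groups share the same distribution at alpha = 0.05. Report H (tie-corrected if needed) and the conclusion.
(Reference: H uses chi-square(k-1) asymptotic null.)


Step 1: Combine all N = 13 observations and assign midranks.
sorted (value, group, rank): (10,G2,1), (12,G1,2), (14,G2,3), (16,G1,4), (19,G1,5.5), (19,G2,5.5), (20,G2,7.5), (20,G3,7.5), (21,G1,9.5), (21,G2,9.5), (24,G3,11), (26,G1,12.5), (26,G3,12.5)
Step 2: Sum ranks within each group.
R_1 = 33.5 (n_1 = 5)
R_2 = 26.5 (n_2 = 5)
R_3 = 31 (n_3 = 3)
Step 3: H = 12/(N(N+1)) * sum(R_i^2/n_i) - 3(N+1)
     = 12/(13*14) * (33.5^2/5 + 26.5^2/5 + 31^2/3) - 3*14
     = 0.065934 * 685.233 - 42
     = 3.180220.
Step 4: Ties present; correction factor C = 1 - 24/(13^3 - 13) = 0.989011. Corrected H = 3.180220 / 0.989011 = 3.215556.
Step 5: Under H0, H ~ chi^2(2); p-value = 0.200332.
Step 6: alpha = 0.05. fail to reject H0.

H = 3.2156, df = 2, p = 0.200332, fail to reject H0.


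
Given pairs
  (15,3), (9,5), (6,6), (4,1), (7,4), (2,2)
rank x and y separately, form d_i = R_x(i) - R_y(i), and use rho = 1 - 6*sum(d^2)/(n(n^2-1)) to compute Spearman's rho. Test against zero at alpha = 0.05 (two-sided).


Step 1: Rank x and y separately (midranks; no ties here).
rank(x): 15->6, 9->5, 6->3, 4->2, 7->4, 2->1
rank(y): 3->3, 5->5, 6->6, 1->1, 4->4, 2->2
Step 2: d_i = R_x(i) - R_y(i); compute d_i^2.
  (6-3)^2=9, (5-5)^2=0, (3-6)^2=9, (2-1)^2=1, (4-4)^2=0, (1-2)^2=1
sum(d^2) = 20.
Step 3: rho = 1 - 6*20 / (6*(6^2 - 1)) = 1 - 120/210 = 0.428571.
Step 4: Under H0, t = rho * sqrt((n-2)/(1-rho^2)) = 0.9487 ~ t(4).
Step 5: Two-sided p-value from the t-distribution with 4 df = 0.396501.
Step 6: alpha = 0.05. fail to reject H0.

rho = 0.4286, p = 0.396501, fail to reject H0 at alpha = 0.05.


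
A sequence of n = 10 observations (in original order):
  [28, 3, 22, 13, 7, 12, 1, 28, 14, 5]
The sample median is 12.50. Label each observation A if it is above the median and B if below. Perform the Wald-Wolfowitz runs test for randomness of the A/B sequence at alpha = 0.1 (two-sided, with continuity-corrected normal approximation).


Step 1: Compute median = 12.50; label A = above, B = below.
Labels in order: ABAABBBAAB  (n_A = 5, n_B = 5)
Step 2: Count runs R = 6.
Step 3: Under H0 (random ordering), E[R] = 2*n_A*n_B/(n_A+n_B) + 1 = 2*5*5/10 + 1 = 6.0000.
        Var[R] = 2*n_A*n_B*(2*n_A*n_B - n_A - n_B) / ((n_A+n_B)^2 * (n_A+n_B-1)) = 2000/900 = 2.2222.
        SD[R] = 1.4907.
Step 4: R = E[R], so z = 0 with no continuity correction.
Step 5: Two-sided p-value via normal approximation = 2*(1 - Phi(|z|)) = 1.000000.
Step 6: alpha = 0.1. fail to reject H0.

R = 6, z = 0.0000, p = 1.000000, fail to reject H0.


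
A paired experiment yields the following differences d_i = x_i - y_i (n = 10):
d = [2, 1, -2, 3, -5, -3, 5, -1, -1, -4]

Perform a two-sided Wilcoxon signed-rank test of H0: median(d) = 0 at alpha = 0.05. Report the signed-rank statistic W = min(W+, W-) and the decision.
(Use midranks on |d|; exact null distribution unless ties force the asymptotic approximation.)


Step 1: Drop any zero differences (none here) and take |d_i|.
|d| = [2, 1, 2, 3, 5, 3, 5, 1, 1, 4]
Step 2: Midrank |d_i| (ties get averaged ranks).
ranks: |2|->4.5, |1|->2, |2|->4.5, |3|->6.5, |5|->9.5, |3|->6.5, |5|->9.5, |1|->2, |1|->2, |4|->8
Step 3: Attach original signs; sum ranks with positive sign and with negative sign.
W+ = 4.5 + 2 + 6.5 + 9.5 = 22.5
W- = 4.5 + 9.5 + 6.5 + 2 + 2 + 8 = 32.5
(Check: W+ + W- = 55 should equal n(n+1)/2 = 55.)
Step 4: Test statistic W = min(W+, W-) = 22.5.
Step 5: Ties in |d|, so use the tie-corrected normal approximation.
        E[W] = n(n+1)/4 = 10*11/4 = 27.5.
        Tie groups: |d|=1 (t=3), |d|=2 (t=2), |d|=3 (t=2), |d|=5 (t=2); sum(t^3 - t) = 42.
        Var[W] = n(n+1)(2n+1)/24 - sum(t^3-t)/48 = 2310/24 - 42/48 = 95.375.
        z = (W - E[W]) / sqrt(Var[W]) = (22.5 - 27.5) / 9.7660 = -0.5120.
        Two-sided p = 2*Phi(z) = 0.608665.
Step 6: alpha = 0.05. fail to reject H0.

W+ = 22.5, W- = 32.5, W = min = 22.5, p = 0.608665, fail to reject H0.


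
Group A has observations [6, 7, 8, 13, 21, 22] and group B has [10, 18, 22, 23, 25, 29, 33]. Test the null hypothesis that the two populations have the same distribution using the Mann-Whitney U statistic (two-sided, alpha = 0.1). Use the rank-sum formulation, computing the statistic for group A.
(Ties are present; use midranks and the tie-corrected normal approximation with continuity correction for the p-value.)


Step 1: Combine and sort all 13 observations; assign midranks.
sorted (value, group): (6,X), (7,X), (8,X), (10,Y), (13,X), (18,Y), (21,X), (22,X), (22,Y), (23,Y), (25,Y), (29,Y), (33,Y)
ranks: 6->1, 7->2, 8->3, 10->4, 13->5, 18->6, 21->7, 22->8.5, 22->8.5, 23->10, 25->11, 29->12, 33->13
Step 2: Rank sum for X: R1 = 1 + 2 + 3 + 5 + 7 + 8.5 = 26.5.
Step 3: U_X = R1 - n1(n1+1)/2 = 26.5 - 6*7/2 = 26.5 - 21 = 5.5.
       U_Y = n1*n2 - U_X = 42 - 5.5 = 36.5.
Step 4: Ties are present, so use the tie-corrected normal approximation (with continuity correction) for the p-value.
Step 5: p-value = 0.031888; compare to alpha = 0.1. reject H0.

U_X = 5.5, p = 0.031888, reject H0 at alpha = 0.1.


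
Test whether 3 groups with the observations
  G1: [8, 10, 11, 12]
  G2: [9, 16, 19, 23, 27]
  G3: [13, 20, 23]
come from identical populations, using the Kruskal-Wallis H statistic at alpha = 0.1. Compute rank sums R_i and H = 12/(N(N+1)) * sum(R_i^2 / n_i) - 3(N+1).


Step 1: Combine all N = 12 observations and assign midranks.
sorted (value, group, rank): (8,G1,1), (9,G2,2), (10,G1,3), (11,G1,4), (12,G1,5), (13,G3,6), (16,G2,7), (19,G2,8), (20,G3,9), (23,G2,10.5), (23,G3,10.5), (27,G2,12)
Step 2: Sum ranks within each group.
R_1 = 13 (n_1 = 4)
R_2 = 39.5 (n_2 = 5)
R_3 = 25.5 (n_3 = 3)
Step 3: H = 12/(N(N+1)) * sum(R_i^2/n_i) - 3(N+1)
     = 12/(12*13) * (13^2/4 + 39.5^2/5 + 25.5^2/3) - 3*13
     = 0.076923 * 571.05 - 39
     = 4.926923.
Step 4: Ties present; correction factor C = 1 - 6/(12^3 - 12) = 0.996503. Corrected H = 4.926923 / 0.996503 = 4.944211.
Step 5: Under H0, H ~ chi^2(2); p-value = 0.084407.
Step 6: alpha = 0.1. reject H0.

H = 4.9442, df = 2, p = 0.084407, reject H0.
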